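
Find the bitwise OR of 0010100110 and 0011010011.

OR: 1 when either bit is 1
  0010100110
| 0011010011
------------
  0011110111
Decimal: 166 | 211 = 247



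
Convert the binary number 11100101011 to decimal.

Sum of powers of 2 for each 1-bit:
2^0 + 2^1 + 2^3 + 2^5 + 2^8 + 2^9 + 2^10
= 1 + 2 + 8 + 32 + 256 + 512 + 1024
= 1835



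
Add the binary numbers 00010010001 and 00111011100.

Add column by column from the right: bit + bit + carry-in; write the sum mod 2, carry 1 when the sum is 2 or 3.
carry:  01100100000
        00010010001
+       00111011100
-------------------
       001001101101
(the carry out of the leftmost column, 0, becomes the leading bit)
Decimal check:
  00010010001 = 128 + 16 + 1 = 145
  00111011100 = 256 + 128 + 64 + 16 + 8 + 4 = 476
  145 + 476 = 621, and 001001101101 = 512 + 64 + 32 + 8 + 4 + 1 = 621 ✓



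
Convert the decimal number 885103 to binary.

Using repeated division by 2:
885103 ÷ 2 = 442551 remainder 1
442551 ÷ 2 = 221275 remainder 1
221275 ÷ 2 = 110637 remainder 1
110637 ÷ 2 = 55318 remainder 1
55318 ÷ 2 = 27659 remainder 0
27659 ÷ 2 = 13829 remainder 1
13829 ÷ 2 = 6914 remainder 1
6914 ÷ 2 = 3457 remainder 0
3457 ÷ 2 = 1728 remainder 1
1728 ÷ 2 = 864 remainder 0
864 ÷ 2 = 432 remainder 0
432 ÷ 2 = 216 remainder 0
216 ÷ 2 = 108 remainder 0
108 ÷ 2 = 54 remainder 0
54 ÷ 2 = 27 remainder 0
27 ÷ 2 = 13 remainder 1
13 ÷ 2 = 6 remainder 1
6 ÷ 2 = 3 remainder 0
3 ÷ 2 = 1 remainder 1
1 ÷ 2 = 0 remainder 1
Reading remainders bottom to top: 11011000000101101111



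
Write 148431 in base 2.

Using repeated division by 2:
148431 ÷ 2 = 74215 remainder 1
74215 ÷ 2 = 37107 remainder 1
37107 ÷ 2 = 18553 remainder 1
18553 ÷ 2 = 9276 remainder 1
9276 ÷ 2 = 4638 remainder 0
4638 ÷ 2 = 2319 remainder 0
2319 ÷ 2 = 1159 remainder 1
1159 ÷ 2 = 579 remainder 1
579 ÷ 2 = 289 remainder 1
289 ÷ 2 = 144 remainder 1
144 ÷ 2 = 72 remainder 0
72 ÷ 2 = 36 remainder 0
36 ÷ 2 = 18 remainder 0
18 ÷ 2 = 9 remainder 0
9 ÷ 2 = 4 remainder 1
4 ÷ 2 = 2 remainder 0
2 ÷ 2 = 1 remainder 0
1 ÷ 2 = 0 remainder 1
Reading remainders bottom to top: 100100001111001111



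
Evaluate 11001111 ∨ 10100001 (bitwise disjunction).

OR: 1 when either bit is 1
  11001111
| 10100001
----------
  11101111
Decimal: 207 | 161 = 239



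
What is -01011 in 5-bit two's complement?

Original: 01011
Step 1 - Invert all bits: 10100
Step 2 - Add 1: 10101
Verification: 01011 + 10101 = 100000; discarding the end carry (carry out of the top bit) leaves the 5-bit value 00000, as required for x + (-x)



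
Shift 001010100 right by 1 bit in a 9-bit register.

Original: 001010100 (decimal 84)
Shift right by 1 position
Drop the 1 low bit; fill with zero on the left
Result: 000101010 (decimal 42)
Equivalent: 84 >> 1 = 84 ÷ 2^1 = 42



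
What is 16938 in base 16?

Using repeated division by 16 (digits 10–15 are A–F):
16938 ÷ 16 = 1058 remainder 10 (A)
1058 ÷ 16 = 66 remainder 2
66 ÷ 16 = 4 remainder 2
4 ÷ 16 = 0 remainder 4
Reading remainders bottom to top: 422A



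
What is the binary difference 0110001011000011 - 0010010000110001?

Method 1 - Direct subtraction (column by column from the right: bit − bit − borrow-in; if negative, add 2 and borrow 1 from the next column):
borrow: 0111100001100000
        0110001011000011
-       0010010000110001
------------------------
        0011111010010010

Method 2 - Add two's complement:
Two's complement of 0010010000110001: invert → 1101101111001110, add 1 → 1101101111001111
  0110001011000011
+ 1101101111001111
------------------
 10011111010010010  (end carry out of the top bit = 1)
Discarding the end carry: 0011111010010010
Decimal check:
  0110001011000011 = 16384 + 8192 + 512 + 128 + 64 + 2 + 1 = 25283
  0010010000110001 = 8192 + 1024 + 32 + 16 + 1 = 9265
  25283 - 9265 = 16018, and 0011111010010010 = 8192 + 4096 + 2048 + 1024 + 512 + 128 + 16 + 2 = 16018 ✓



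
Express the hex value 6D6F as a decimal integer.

Expand by place value (powers of 16):
Digit values: D = 13, F = 15
6D6F = 6 × 16^3 + 13 × 16^2 + 6 × 16^1 + 15 × 16^0
= 6 × 4096 + 13 × 256 + 6 × 16 + 15 × 1
= 24576 + 3328 + 96 + 15
= 28015



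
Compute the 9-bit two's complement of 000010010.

Original: 000010010
Step 1 - Invert all bits: 111101101
Step 2 - Add 1: 111101110
Verification: 000010010 + 111101110 = 1000000000; discarding the end carry (carry out of the top bit) leaves the 9-bit value 000000000, as required for x + (-x)



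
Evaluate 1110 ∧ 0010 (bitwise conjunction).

AND: 1 only when both bits are 1
  1110
& 0010
------
  0010
Decimal: 14 & 2 = 2



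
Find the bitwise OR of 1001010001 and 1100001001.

OR: 1 when either bit is 1
  1001010001
| 1100001001
------------
  1101011001
Decimal: 593 | 777 = 857



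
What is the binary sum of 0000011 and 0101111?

Add column by column from the right: bit + bit + carry-in; write the sum mod 2, carry 1 when the sum is 2 or 3.
carry:  0011110
        0000011
+       0101111
---------------
       00110010
(the carry out of the leftmost column, 0, becomes the leading bit)
Decimal check:
  0000011 = 2 + 1 = 3
  0101111 = 32 + 8 + 4 + 2 + 1 = 47
  3 + 47 = 50, and 00110010 = 32 + 16 + 2 = 50 ✓



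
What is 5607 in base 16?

Using repeated division by 16 (digits 10–15 are A–F):
5607 ÷ 16 = 350 remainder 7
350 ÷ 16 = 21 remainder 14 (E)
21 ÷ 16 = 1 remainder 5
1 ÷ 16 = 0 remainder 1
Reading remainders bottom to top: 15E7



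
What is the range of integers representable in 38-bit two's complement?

For 38-bit two's complement:
Minimum: -2^37 = -137438953472
Maximum: 2^37 - 1 = 137438953471



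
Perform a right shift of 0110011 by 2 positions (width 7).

Original: 0110011 (decimal 51)
Shift right by 2 positions
Drop the 2 low bits; fill with zeros on the left
Result: 0001100 (decimal 12)
Equivalent: 51 >> 2 = 51 ÷ 2^2 = 12



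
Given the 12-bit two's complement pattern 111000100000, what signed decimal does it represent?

Binary: 111000100000
Sign bit: 1 (negative)
Invert: 000111011111
Add 1:  000111100000
Magnitude: 000111100000 = 256 + 128 + 64 + 32 = 480
Value: -480



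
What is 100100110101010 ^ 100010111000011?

XOR: 1 when bits differ
  100100110101010
^ 100010111000011
-----------------
  000110001101001
Decimal: 18858 ^ 17859 = 3177



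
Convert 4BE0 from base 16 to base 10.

Expand by place value (powers of 16):
Digit values: B = 11, E = 14
4BE0 = 4 × 16^3 + 11 × 16^2 + 14 × 16^1 + 0 × 16^0
= 4 × 4096 + 11 × 256 + 14 × 16 + 0 × 1
= 16384 + 2816 + 224 + 0
= 19424



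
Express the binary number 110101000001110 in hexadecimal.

Group into 4-bit nibbles from right:
  0110 = 6
  1010 = A
  0000 = 0
  1110 = E
Result: 6A0E



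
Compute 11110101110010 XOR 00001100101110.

XOR: 1 when bits differ
  11110101110010
^ 00001100101110
----------------
  11111001011100
Decimal: 15730 ^ 814 = 15964



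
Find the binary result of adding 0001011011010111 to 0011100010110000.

Add column by column from the right: bit + bit + carry-in; write the sum mod 2, carry 1 when the sum is 2 or 3.
carry:  0110000111100000
        0001011011010111
+       0011100010110000
------------------------
       00100111110000111
(the carry out of the leftmost column, 0, becomes the leading bit)
Decimal check:
  0001011011010111 = 4096 + 1024 + 512 + 128 + 64 + 16 + 4 + 2 + 1 = 5847
  0011100010110000 = 8192 + 4096 + 2048 + 128 + 32 + 16 = 14512
  5847 + 14512 = 20359, and 00100111110000111 = 16384 + 2048 + 1024 + 512 + 256 + 128 + 4 + 2 + 1 = 20359 ✓



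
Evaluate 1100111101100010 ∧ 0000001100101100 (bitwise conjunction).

AND: 1 only when both bits are 1
  1100111101100010
& 0000001100101100
------------------
  0000001100100000
Decimal: 53090 & 812 = 800



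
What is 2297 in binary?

Using repeated division by 2:
2297 ÷ 2 = 1148 remainder 1
1148 ÷ 2 = 574 remainder 0
574 ÷ 2 = 287 remainder 0
287 ÷ 2 = 143 remainder 1
143 ÷ 2 = 71 remainder 1
71 ÷ 2 = 35 remainder 1
35 ÷ 2 = 17 remainder 1
17 ÷ 2 = 8 remainder 1
8 ÷ 2 = 4 remainder 0
4 ÷ 2 = 2 remainder 0
2 ÷ 2 = 1 remainder 0
1 ÷ 2 = 0 remainder 1
Reading remainders bottom to top: 100011111001



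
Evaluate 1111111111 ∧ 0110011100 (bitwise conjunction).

AND: 1 only when both bits are 1
  1111111111
& 0110011100
------------
  0110011100
Decimal: 1023 & 412 = 412



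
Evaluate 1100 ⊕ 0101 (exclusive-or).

XOR: 1 when bits differ
  1100
^ 0101
------
  1001
Decimal: 12 ^ 5 = 9



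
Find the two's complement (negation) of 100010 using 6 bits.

Original (sign bit 1, negative): 100010
Step 1 - Invert all bits: 011101
Step 2 - Add 1: 011110
Verification: 100010 + 011110 = 1000000; discarding the end carry (carry out of the top bit) leaves the 6-bit value 000000, as required for x + (-x)



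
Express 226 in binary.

Using repeated division by 2:
226 ÷ 2 = 113 remainder 0
113 ÷ 2 = 56 remainder 1
56 ÷ 2 = 28 remainder 0
28 ÷ 2 = 14 remainder 0
14 ÷ 2 = 7 remainder 0
7 ÷ 2 = 3 remainder 1
3 ÷ 2 = 1 remainder 1
1 ÷ 2 = 0 remainder 1
Reading remainders bottom to top: 11100010



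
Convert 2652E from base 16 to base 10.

Expand by place value (powers of 16):
Digit values: E = 14
2652E = 2 × 16^4 + 6 × 16^3 + 5 × 16^2 + 2 × 16^1 + 14 × 16^0
= 2 × 65536 + 6 × 4096 + 5 × 256 + 2 × 16 + 14 × 1
= 131072 + 24576 + 1280 + 32 + 14
= 156974



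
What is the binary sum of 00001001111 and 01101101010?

Add column by column from the right: bit + bit + carry-in; write the sum mod 2, carry 1 when the sum is 2 or 3.
carry:  00010011100
        00001001111
+       01101101010
-------------------
       001110111001
(the carry out of the leftmost column, 0, becomes the leading bit)
Decimal check:
  00001001111 = 64 + 8 + 4 + 2 + 1 = 79
  01101101010 = 512 + 256 + 64 + 32 + 8 + 2 = 874
  79 + 874 = 953, and 001110111001 = 512 + 256 + 128 + 32 + 16 + 8 + 1 = 953 ✓



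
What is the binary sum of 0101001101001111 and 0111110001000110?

Add column by column from the right: bit + bit + carry-in; write the sum mod 2, carry 1 when the sum is 2 or 3.
carry:  1110000010011100
        0101001101001111
+       0111110001000110
------------------------
       01100111110010101
(the carry out of the leftmost column, 0, becomes the leading bit)
Decimal check:
  0101001101001111 = 16384 + 4096 + 512 + 256 + 64 + 8 + 4 + 2 + 1 = 21327
  0111110001000110 = 16384 + 8192 + 4096 + 2048 + 1024 + 64 + 4 + 2 = 31814
  21327 + 31814 = 53141, and 01100111110010101 = 32768 + 16384 + 2048 + 1024 + 512 + 256 + 128 + 16 + 4 + 1 = 53141 ✓



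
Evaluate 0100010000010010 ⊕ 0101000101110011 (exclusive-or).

XOR: 1 when bits differ
  0100010000010010
^ 0101000101110011
------------------
  0001010101100001
Decimal: 17426 ^ 20851 = 5473



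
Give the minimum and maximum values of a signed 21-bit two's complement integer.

For 21-bit two's complement:
Minimum: -2^20 = -1048576
Maximum: 2^20 - 1 = 1048575



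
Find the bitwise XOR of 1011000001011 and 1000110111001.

XOR: 1 when bits differ
  1011000001011
^ 1000110111001
---------------
  0011110110010
Decimal: 5643 ^ 4537 = 1970



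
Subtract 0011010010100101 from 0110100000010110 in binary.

Method 1 - Direct subtraction (column by column from the right: bit − bit − borrow-in; if negative, add 2 and borrow 1 from the next column):
borrow: 0110111111000010
        0110100000010110
-       0011010010100101
------------------------
        0011001101110001

Method 2 - Add two's complement:
Two's complement of 0011010010100101: invert → 1100101101011010, add 1 → 1100101101011011
  0110100000010110
+ 1100101101011011
------------------
 10011001101110001  (end carry out of the top bit = 1)
Discarding the end carry: 0011001101110001
Decimal check:
  0110100000010110 = 16384 + 8192 + 2048 + 16 + 4 + 2 = 26646
  0011010010100101 = 8192 + 4096 + 1024 + 128 + 32 + 4 + 1 = 13477
  26646 - 13477 = 13169, and 0011001101110001 = 8192 + 4096 + 512 + 256 + 64 + 32 + 16 + 1 = 13169 ✓



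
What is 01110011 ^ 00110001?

XOR: 1 when bits differ
  01110011
^ 00110001
----------
  01000010
Decimal: 115 ^ 49 = 66



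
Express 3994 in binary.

Using repeated division by 2:
3994 ÷ 2 = 1997 remainder 0
1997 ÷ 2 = 998 remainder 1
998 ÷ 2 = 499 remainder 0
499 ÷ 2 = 249 remainder 1
249 ÷ 2 = 124 remainder 1
124 ÷ 2 = 62 remainder 0
62 ÷ 2 = 31 remainder 0
31 ÷ 2 = 15 remainder 1
15 ÷ 2 = 7 remainder 1
7 ÷ 2 = 3 remainder 1
3 ÷ 2 = 1 remainder 1
1 ÷ 2 = 0 remainder 1
Reading remainders bottom to top: 111110011010



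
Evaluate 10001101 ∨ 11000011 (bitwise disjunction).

OR: 1 when either bit is 1
  10001101
| 11000011
----------
  11001111
Decimal: 141 | 195 = 207



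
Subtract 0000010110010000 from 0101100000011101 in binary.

Method 1 - Direct subtraction (column by column from the right: bit − bit − borrow-in; if negative, add 2 and borrow 1 from the next column):
borrow: 0000111100000000
        0101100000011101
-       0000010110010000
------------------------
        0101001010001101

Method 2 - Add two's complement:
Two's complement of 0000010110010000: invert → 1111101001101111, add 1 → 1111101001110000
  0101100000011101
+ 1111101001110000
------------------
 10101001010001101  (end carry out of the top bit = 1)
Discarding the end carry: 0101001010001101
Decimal check:
  0101100000011101 = 16384 + 4096 + 2048 + 16 + 8 + 4 + 1 = 22557
  0000010110010000 = 1024 + 256 + 128 + 16 = 1424
  22557 - 1424 = 21133, and 0101001010001101 = 16384 + 4096 + 512 + 128 + 8 + 4 + 1 = 21133 ✓



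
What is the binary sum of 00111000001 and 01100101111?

Add column by column from the right: bit + bit + carry-in; write the sum mod 2, carry 1 when the sum is 2 or 3.
carry:  11000011110
        00111000001
+       01100101111
-------------------
       010011110000
(the carry out of the leftmost column, 0, becomes the leading bit)
Decimal check:
  00111000001 = 256 + 128 + 64 + 1 = 449
  01100101111 = 512 + 256 + 32 + 8 + 4 + 2 + 1 = 815
  449 + 815 = 1264, and 010011110000 = 1024 + 128 + 64 + 32 + 16 = 1264 ✓



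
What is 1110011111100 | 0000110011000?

OR: 1 when either bit is 1
  1110011111100
| 0000110011000
---------------
  1110111111100
Decimal: 7420 | 408 = 7676



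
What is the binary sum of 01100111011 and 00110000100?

Add column by column from the right: bit + bit + carry-in; write the sum mod 2, carry 1 when the sum is 2 or 3.
carry:  11000000000
        01100111011
+       00110000100
-------------------
       010010111111
(the carry out of the leftmost column, 0, becomes the leading bit)
Decimal check:
  01100111011 = 512 + 256 + 32 + 16 + 8 + 2 + 1 = 827
  00110000100 = 256 + 128 + 4 = 388
  827 + 388 = 1215, and 010010111111 = 1024 + 128 + 32 + 16 + 8 + 4 + 2 + 1 = 1215 ✓



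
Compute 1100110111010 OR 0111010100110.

OR: 1 when either bit is 1
  1100110111010
| 0111010100110
---------------
  1111110111110
Decimal: 6586 | 3750 = 8126



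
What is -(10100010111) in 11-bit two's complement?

Original (sign bit 1, negative): 10100010111
Step 1 - Invert all bits: 01011101000
Step 2 - Add 1: 01011101001
Verification: 10100010111 + 01011101001 = 100000000000; discarding the end carry (carry out of the top bit) leaves the 11-bit value 00000000000, as required for x + (-x)



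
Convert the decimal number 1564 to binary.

Using repeated division by 2:
1564 ÷ 2 = 782 remainder 0
782 ÷ 2 = 391 remainder 0
391 ÷ 2 = 195 remainder 1
195 ÷ 2 = 97 remainder 1
97 ÷ 2 = 48 remainder 1
48 ÷ 2 = 24 remainder 0
24 ÷ 2 = 12 remainder 0
12 ÷ 2 = 6 remainder 0
6 ÷ 2 = 3 remainder 0
3 ÷ 2 = 1 remainder 1
1 ÷ 2 = 0 remainder 1
Reading remainders bottom to top: 11000011100



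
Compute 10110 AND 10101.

AND: 1 only when both bits are 1
  10110
& 10101
-------
  10100
Decimal: 22 & 21 = 20



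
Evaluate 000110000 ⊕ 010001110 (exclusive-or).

XOR: 1 when bits differ
  000110000
^ 010001110
-----------
  010111110
Decimal: 48 ^ 142 = 190



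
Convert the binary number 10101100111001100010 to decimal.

Sum of powers of 2 for each 1-bit:
2^1 + 2^5 + 2^6 + 2^9 + 2^10 + 2^11 + 2^14 + 2^15 + 2^17 + 2^19
= 2 + 32 + 64 + 512 + 1024 + 2048 + 16384 + 32768 + 131072 + 524288
= 708194



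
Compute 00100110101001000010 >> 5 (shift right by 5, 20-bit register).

Original: 00100110101001000010 (decimal 158274)
Shift right by 5 positions
Drop the 5 low bits; fill with zeros on the left
Result: 00000001001101010010 (decimal 4946)
Equivalent: 158274 >> 5 = 158274 ÷ 2^5 = 4946



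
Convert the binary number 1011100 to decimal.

Sum of powers of 2 for each 1-bit:
2^2 + 2^3 + 2^4 + 2^6
= 4 + 8 + 16 + 64
= 92



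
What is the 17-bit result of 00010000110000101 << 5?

Original: 00010000110000101 (decimal 8581)
Shift left by 5 positions
Append 5 zeros on the right and drop the 5 high bits that overflow the 17-bit width
Result: 00011000010100000 (decimal 12448)
Equivalent: 8581 << 5 = 8581 × 2^5 = 274592, truncated to 17 bits = 12448



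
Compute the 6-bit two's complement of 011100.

Original: 011100
Step 1 - Invert all bits: 100011
Step 2 - Add 1: 100100
Verification: 011100 + 100100 = 1000000; discarding the end carry (carry out of the top bit) leaves the 6-bit value 000000, as required for x + (-x)



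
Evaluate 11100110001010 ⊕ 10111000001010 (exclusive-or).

XOR: 1 when bits differ
  11100110001010
^ 10111000001010
----------------
  01011110000000
Decimal: 14730 ^ 11786 = 6016



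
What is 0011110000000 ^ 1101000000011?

XOR: 1 when bits differ
  0011110000000
^ 1101000000011
---------------
  1110110000011
Decimal: 1920 ^ 6659 = 7555



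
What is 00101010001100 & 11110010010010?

AND: 1 only when both bits are 1
  00101010001100
& 11110010010010
----------------
  00100010000000
Decimal: 2700 & 15506 = 2176



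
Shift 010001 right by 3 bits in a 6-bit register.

Original: 010001 (decimal 17)
Shift right by 3 positions
Drop the 3 low bits; fill with zeros on the left
Result: 000010 (decimal 2)
Equivalent: 17 >> 3 = 17 ÷ 2^3 = 2



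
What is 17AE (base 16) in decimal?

Expand by place value (powers of 16):
Digit values: A = 10, E = 14
17AE = 1 × 16^3 + 7 × 16^2 + 10 × 16^1 + 14 × 16^0
= 1 × 4096 + 7 × 256 + 10 × 16 + 14 × 1
= 4096 + 1792 + 160 + 14
= 6062



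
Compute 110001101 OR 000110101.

OR: 1 when either bit is 1
  110001101
| 000110101
-----------
  110111101
Decimal: 397 | 53 = 445



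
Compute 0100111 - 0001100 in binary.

Method 1 - Direct subtraction (column by column from the right: bit − bit − borrow-in; if negative, add 2 and borrow 1 from the next column):
borrow: 0110000
        0100111
-       0001100
---------------
        0011011

Method 2 - Add two's complement:
Two's complement of 0001100: invert → 1110011, add 1 → 1110100
  0100111
+ 1110100
---------
 10011011  (end carry out of the top bit = 1)
Discarding the end carry: 0011011
Decimal check:
  0100111 = 32 + 4 + 2 + 1 = 39
  0001100 = 8 + 4 = 12
  39 - 12 = 27, and 0011011 = 16 + 8 + 2 + 1 = 27 ✓



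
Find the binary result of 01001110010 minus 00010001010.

Method 1 - Direct subtraction (column by column from the right: bit − bit − borrow-in; if negative, add 2 and borrow 1 from the next column):
borrow: 01100010000
        01001110010
-       00010001010
-------------------
        00111101000

Method 2 - Add two's complement:
Two's complement of 00010001010: invert → 11101110101, add 1 → 11101110110
  01001110010
+ 11101110110
-------------
 100111101000  (end carry out of the top bit = 1)
Discarding the end carry: 00111101000
Decimal check:
  01001110010 = 512 + 64 + 32 + 16 + 2 = 626
  00010001010 = 128 + 8 + 2 = 138
  626 - 138 = 488, and 00111101000 = 256 + 128 + 64 + 32 + 8 = 488 ✓



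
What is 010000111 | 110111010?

OR: 1 when either bit is 1
  010000111
| 110111010
-----------
  110111111
Decimal: 135 | 442 = 447



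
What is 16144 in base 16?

Using repeated division by 16 (digits 10–15 are A–F):
16144 ÷ 16 = 1009 remainder 0
1009 ÷ 16 = 63 remainder 1
63 ÷ 16 = 3 remainder 15 (F)
3 ÷ 16 = 0 remainder 3
Reading remainders bottom to top: 3F10



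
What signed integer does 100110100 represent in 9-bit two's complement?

Binary: 100110100
Sign bit: 1 (negative)
Invert: 011001011
Add 1:  011001100
Magnitude: 011001100 = 128 + 64 + 8 + 4 = 204
Value: -204



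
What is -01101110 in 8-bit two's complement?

Original: 01101110
Step 1 - Invert all bits: 10010001
Step 2 - Add 1: 10010010
Verification: 01101110 + 10010010 = 100000000; discarding the end carry (carry out of the top bit) leaves the 8-bit value 00000000, as required for x + (-x)



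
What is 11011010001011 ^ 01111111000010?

XOR: 1 when bits differ
  11011010001011
^ 01111111000010
----------------
  10100101001001
Decimal: 13963 ^ 8130 = 10569



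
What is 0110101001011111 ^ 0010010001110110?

XOR: 1 when bits differ
  0110101001011111
^ 0010010001110110
------------------
  0100111000101001
Decimal: 27231 ^ 9334 = 20009



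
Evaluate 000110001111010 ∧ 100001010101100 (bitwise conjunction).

AND: 1 only when both bits are 1
  000110001111010
& 100001010101100
-----------------
  000000000101000
Decimal: 3194 & 17068 = 40



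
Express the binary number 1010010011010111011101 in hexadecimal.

Group into 4-bit nibbles from right:
  0010 = 2
  1001 = 9
  0011 = 3
  0101 = 5
  1101 = D
  1101 = D
Result: 2935DD



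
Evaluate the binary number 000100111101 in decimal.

Sum of powers of 2 for each 1-bit:
2^0 + 2^2 + 2^3 + 2^4 + 2^5 + 2^8
= 1 + 4 + 8 + 16 + 32 + 256
= 317



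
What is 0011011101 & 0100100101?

AND: 1 only when both bits are 1
  0011011101
& 0100100101
------------
  0000000101
Decimal: 221 & 293 = 5



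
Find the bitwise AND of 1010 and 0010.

AND: 1 only when both bits are 1
  1010
& 0010
------
  0010
Decimal: 10 & 2 = 2



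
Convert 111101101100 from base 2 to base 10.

Sum of powers of 2 for each 1-bit:
2^2 + 2^3 + 2^5 + 2^6 + 2^8 + 2^9 + 2^10 + 2^11
= 4 + 8 + 32 + 64 + 256 + 512 + 1024 + 2048
= 3948



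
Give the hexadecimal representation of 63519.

Using repeated division by 16 (digits 10–15 are A–F):
63519 ÷ 16 = 3969 remainder 15 (F)
3969 ÷ 16 = 248 remainder 1
248 ÷ 16 = 15 remainder 8
15 ÷ 16 = 0 remainder 15 (F)
Reading remainders bottom to top: F81F



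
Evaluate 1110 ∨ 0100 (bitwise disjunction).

OR: 1 when either bit is 1
  1110
| 0100
------
  1110
Decimal: 14 | 4 = 14



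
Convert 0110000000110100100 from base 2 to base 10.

Sum of powers of 2 for each 1-bit:
2^2 + 2^5 + 2^7 + 2^8 + 2^16 + 2^17
= 4 + 32 + 128 + 256 + 65536 + 131072
= 197028



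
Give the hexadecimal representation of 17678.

Using repeated division by 16 (digits 10–15 are A–F):
17678 ÷ 16 = 1104 remainder 14 (E)
1104 ÷ 16 = 69 remainder 0
69 ÷ 16 = 4 remainder 5
4 ÷ 16 = 0 remainder 4
Reading remainders bottom to top: 450E



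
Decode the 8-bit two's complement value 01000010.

Binary: 01000010
Sign bit: 0 (non-negative)
Read directly as an unsigned value:
01000010 = 64 + 2 = 66
Value: 66



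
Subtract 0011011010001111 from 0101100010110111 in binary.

Method 1 - Direct subtraction (column by column from the right: bit − bit − borrow-in; if negative, add 2 and borrow 1 from the next column):
borrow: 0100110000010000
        0101100010110111
-       0011011010001111
------------------------
        0010001000101000

Method 2 - Add two's complement:
Two's complement of 0011011010001111: invert → 1100100101110000, add 1 → 1100100101110001
  0101100010110111
+ 1100100101110001
------------------
 10010001000101000  (end carry out of the top bit = 1)
Discarding the end carry: 0010001000101000
Decimal check:
  0101100010110111 = 16384 + 4096 + 2048 + 128 + 32 + 16 + 4 + 2 + 1 = 22711
  0011011010001111 = 8192 + 4096 + 1024 + 512 + 128 + 8 + 4 + 2 + 1 = 13967
  22711 - 13967 = 8744, and 0010001000101000 = 8192 + 512 + 32 + 8 = 8744 ✓



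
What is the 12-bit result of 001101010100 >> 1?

Original: 001101010100 (decimal 852)
Shift right by 1 position
Drop the 1 low bit; fill with zero on the left
Result: 000110101010 (decimal 426)
Equivalent: 852 >> 1 = 852 ÷ 2^1 = 426



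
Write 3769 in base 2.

Using repeated division by 2:
3769 ÷ 2 = 1884 remainder 1
1884 ÷ 2 = 942 remainder 0
942 ÷ 2 = 471 remainder 0
471 ÷ 2 = 235 remainder 1
235 ÷ 2 = 117 remainder 1
117 ÷ 2 = 58 remainder 1
58 ÷ 2 = 29 remainder 0
29 ÷ 2 = 14 remainder 1
14 ÷ 2 = 7 remainder 0
7 ÷ 2 = 3 remainder 1
3 ÷ 2 = 1 remainder 1
1 ÷ 2 = 0 remainder 1
Reading remainders bottom to top: 111010111001



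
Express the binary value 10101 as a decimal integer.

Sum of powers of 2 for each 1-bit:
2^0 + 2^2 + 2^4
= 1 + 4 + 16
= 21



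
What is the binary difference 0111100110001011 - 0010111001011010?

Method 1 - Direct subtraction (column by column from the right: bit − bit − borrow-in; if negative, add 2 and borrow 1 from the next column):
borrow: 0001110011100000
        0111100110001011
-       0010111001011010
------------------------
        0100101100110001

Method 2 - Add two's complement:
Two's complement of 0010111001011010: invert → 1101000110100101, add 1 → 1101000110100110
  0111100110001011
+ 1101000110100110
------------------
 10100101100110001  (end carry out of the top bit = 1)
Discarding the end carry: 0100101100110001
Decimal check:
  0111100110001011 = 16384 + 8192 + 4096 + 2048 + 256 + 128 + 8 + 2 + 1 = 31115
  0010111001011010 = 8192 + 2048 + 1024 + 512 + 64 + 16 + 8 + 2 = 11866
  31115 - 11866 = 19249, and 0100101100110001 = 16384 + 2048 + 512 + 256 + 32 + 16 + 1 = 19249 ✓



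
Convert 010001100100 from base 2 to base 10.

Sum of powers of 2 for each 1-bit:
2^2 + 2^5 + 2^6 + 2^10
= 4 + 32 + 64 + 1024
= 1124



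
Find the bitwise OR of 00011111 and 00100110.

OR: 1 when either bit is 1
  00011111
| 00100110
----------
  00111111
Decimal: 31 | 38 = 63



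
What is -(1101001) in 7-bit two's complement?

Original (sign bit 1, negative): 1101001
Step 1 - Invert all bits: 0010110
Step 2 - Add 1: 0010111
Verification: 1101001 + 0010111 = 10000000; discarding the end carry (carry out of the top bit) leaves the 7-bit value 0000000, as required for x + (-x)



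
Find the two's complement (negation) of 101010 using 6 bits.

Original (sign bit 1, negative): 101010
Step 1 - Invert all bits: 010101
Step 2 - Add 1: 010110
Verification: 101010 + 010110 = 1000000; discarding the end carry (carry out of the top bit) leaves the 6-bit value 000000, as required for x + (-x)



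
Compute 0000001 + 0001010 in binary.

Add column by column from the right: bit + bit + carry-in; write the sum mod 2, carry 1 when the sum is 2 or 3.
carry:  0000000
        0000001
+       0001010
---------------
       00001011
(the carry out of the leftmost column, 0, becomes the leading bit)
Decimal check:
  0000001 = 1
  0001010 = 8 + 2 = 10
  1 + 10 = 11, and 00001011 = 8 + 2 + 1 = 11 ✓



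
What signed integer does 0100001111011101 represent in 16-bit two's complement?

Binary: 0100001111011101
Sign bit: 0 (non-negative)
Read directly as an unsigned value:
0100001111011101 = 16384 + 512 + 256 + 128 + 64 + 16 + 8 + 4 + 1 = 17373
Value: 17373



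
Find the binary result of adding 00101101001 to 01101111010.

Add column by column from the right: bit + bit + carry-in; write the sum mod 2, carry 1 when the sum is 2 or 3.
carry:  11011110000
        00101101001
+       01101111010
-------------------
       010011100011
(the carry out of the leftmost column, 0, becomes the leading bit)
Decimal check:
  00101101001 = 256 + 64 + 32 + 8 + 1 = 361
  01101111010 = 512 + 256 + 64 + 32 + 16 + 8 + 2 = 890
  361 + 890 = 1251, and 010011100011 = 1024 + 128 + 64 + 32 + 2 + 1 = 1251 ✓



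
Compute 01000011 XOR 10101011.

XOR: 1 when bits differ
  01000011
^ 10101011
----------
  11101000
Decimal: 67 ^ 171 = 232



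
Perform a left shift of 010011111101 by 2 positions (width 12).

Original: 010011111101 (decimal 1277)
Shift left by 2 positions
Append 2 zeros on the right and drop the 2 high bits that overflow the 12-bit width
Result: 001111110100 (decimal 1012)
Equivalent: 1277 << 2 = 1277 × 2^2 = 5108, truncated to 12 bits = 1012



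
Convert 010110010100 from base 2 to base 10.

Sum of powers of 2 for each 1-bit:
2^2 + 2^4 + 2^7 + 2^8 + 2^10
= 4 + 16 + 128 + 256 + 1024
= 1428



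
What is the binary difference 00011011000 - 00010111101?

Method 1 - Direct subtraction (column by column from the right: bit − bit − borrow-in; if negative, add 2 and borrow 1 from the next column):
borrow: 00001111110
        00011011000
-       00010111101
-------------------
        00000011011

Method 2 - Add two's complement:
Two's complement of 00010111101: invert → 11101000010, add 1 → 11101000011
  00011011000
+ 11101000011
-------------
 100000011011  (end carry out of the top bit = 1)
Discarding the end carry: 00000011011
Decimal check:
  00011011000 = 128 + 64 + 16 + 8 = 216
  00010111101 = 128 + 32 + 16 + 8 + 4 + 1 = 189
  216 - 189 = 27, and 00000011011 = 16 + 8 + 2 + 1 = 27 ✓



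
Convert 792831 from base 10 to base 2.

Using repeated division by 2:
792831 ÷ 2 = 396415 remainder 1
396415 ÷ 2 = 198207 remainder 1
198207 ÷ 2 = 99103 remainder 1
99103 ÷ 2 = 49551 remainder 1
49551 ÷ 2 = 24775 remainder 1
24775 ÷ 2 = 12387 remainder 1
12387 ÷ 2 = 6193 remainder 1
6193 ÷ 2 = 3096 remainder 1
3096 ÷ 2 = 1548 remainder 0
1548 ÷ 2 = 774 remainder 0
774 ÷ 2 = 387 remainder 0
387 ÷ 2 = 193 remainder 1
193 ÷ 2 = 96 remainder 1
96 ÷ 2 = 48 remainder 0
48 ÷ 2 = 24 remainder 0
24 ÷ 2 = 12 remainder 0
12 ÷ 2 = 6 remainder 0
6 ÷ 2 = 3 remainder 0
3 ÷ 2 = 1 remainder 1
1 ÷ 2 = 0 remainder 1
Reading remainders bottom to top: 11000001100011111111



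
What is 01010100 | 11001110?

OR: 1 when either bit is 1
  01010100
| 11001110
----------
  11011110
Decimal: 84 | 206 = 222



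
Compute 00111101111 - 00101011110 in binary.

Method 1 - Direct subtraction (column by column from the right: bit − bit − borrow-in; if negative, add 2 and borrow 1 from the next column):
borrow: 00000100000
        00111101111
-       00101011110
-------------------
        00010010001

Method 2 - Add two's complement:
Two's complement of 00101011110: invert → 11010100001, add 1 → 11010100010
  00111101111
+ 11010100010
-------------
 100010010001  (end carry out of the top bit = 1)
Discarding the end carry: 00010010001
Decimal check:
  00111101111 = 256 + 128 + 64 + 32 + 8 + 4 + 2 + 1 = 495
  00101011110 = 256 + 64 + 16 + 8 + 4 + 2 = 350
  495 - 350 = 145, and 00010010001 = 128 + 16 + 1 = 145 ✓



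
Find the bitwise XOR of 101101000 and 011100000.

XOR: 1 when bits differ
  101101000
^ 011100000
-----------
  110001000
Decimal: 360 ^ 224 = 392



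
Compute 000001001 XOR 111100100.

XOR: 1 when bits differ
  000001001
^ 111100100
-----------
  111101101
Decimal: 9 ^ 484 = 493



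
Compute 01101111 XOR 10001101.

XOR: 1 when bits differ
  01101111
^ 10001101
----------
  11100010
Decimal: 111 ^ 141 = 226



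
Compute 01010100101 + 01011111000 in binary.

Add column by column from the right: bit + bit + carry-in; write the sum mod 2, carry 1 when the sum is 2 or 3.
carry:  10111000000
        01010100101
+       01011111000
-------------------
       010110011101
(the carry out of the leftmost column, 0, becomes the leading bit)
Decimal check:
  01010100101 = 512 + 128 + 32 + 4 + 1 = 677
  01011111000 = 512 + 128 + 64 + 32 + 16 + 8 = 760
  677 + 760 = 1437, and 010110011101 = 1024 + 256 + 128 + 16 + 8 + 4 + 1 = 1437 ✓



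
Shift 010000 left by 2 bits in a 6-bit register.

Original: 010000 (decimal 16)
Shift left by 2 positions
Append 2 zeros on the right and drop the 2 high bits that overflow the 6-bit width
Result: 000000 (decimal 0)
Equivalent: 16 << 2 = 16 × 2^2 = 64, truncated to 6 bits = 0



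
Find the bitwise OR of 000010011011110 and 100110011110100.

OR: 1 when either bit is 1
  000010011011110
| 100110011110100
-----------------
  100110011111110
Decimal: 1246 | 19700 = 19710



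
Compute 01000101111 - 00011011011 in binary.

Method 1 - Direct subtraction (column by column from the right: bit − bit − borrow-in; if negative, add 2 and borrow 1 from the next column):
borrow: 01110100000
        01000101111
-       00011011011
-------------------
        00101010100

Method 2 - Add two's complement:
Two's complement of 00011011011: invert → 11100100100, add 1 → 11100100101
  01000101111
+ 11100100101
-------------
 100101010100  (end carry out of the top bit = 1)
Discarding the end carry: 00101010100
Decimal check:
  01000101111 = 512 + 32 + 8 + 4 + 2 + 1 = 559
  00011011011 = 128 + 64 + 16 + 8 + 2 + 1 = 219
  559 - 219 = 340, and 00101010100 = 256 + 64 + 16 + 4 = 340 ✓



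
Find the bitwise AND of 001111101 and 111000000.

AND: 1 only when both bits are 1
  001111101
& 111000000
-----------
  001000000
Decimal: 125 & 448 = 64



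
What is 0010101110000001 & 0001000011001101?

AND: 1 only when both bits are 1
  0010101110000001
& 0001000011001101
------------------
  0000000010000001
Decimal: 11137 & 4301 = 129



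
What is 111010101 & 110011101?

AND: 1 only when both bits are 1
  111010101
& 110011101
-----------
  110010101
Decimal: 469 & 413 = 405



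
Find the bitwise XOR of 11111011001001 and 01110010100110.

XOR: 1 when bits differ
  11111011001001
^ 01110010100110
----------------
  10001001101111
Decimal: 16073 ^ 7334 = 8815



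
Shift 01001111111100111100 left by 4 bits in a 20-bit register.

Original: 01001111111100111100 (decimal 327484)
Shift left by 4 positions
Append 4 zeros on the right and drop the 4 high bits that overflow the 20-bit width
Result: 11111111001111000000 (decimal 1045440)
Equivalent: 327484 << 4 = 327484 × 2^4 = 5239744, truncated to 20 bits = 1045440



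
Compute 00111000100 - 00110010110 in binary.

Method 1 - Direct subtraction (column by column from the right: bit − bit − borrow-in; if negative, add 2 and borrow 1 from the next column):
borrow: 00001111100
        00111000100
-       00110010110
-------------------
        00000101110

Method 2 - Add two's complement:
Two's complement of 00110010110: invert → 11001101001, add 1 → 11001101010
  00111000100
+ 11001101010
-------------
 100000101110  (end carry out of the top bit = 1)
Discarding the end carry: 00000101110
Decimal check:
  00111000100 = 256 + 128 + 64 + 4 = 452
  00110010110 = 256 + 128 + 16 + 4 + 2 = 406
  452 - 406 = 46, and 00000101110 = 32 + 8 + 4 + 2 = 46 ✓



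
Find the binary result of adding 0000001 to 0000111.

Add column by column from the right: bit + bit + carry-in; write the sum mod 2, carry 1 when the sum is 2 or 3.
carry:  0001110
        0000001
+       0000111
---------------
       00001000
(the carry out of the leftmost column, 0, becomes the leading bit)
Decimal check:
  0000001 = 1
  0000111 = 4 + 2 + 1 = 7
  1 + 7 = 8, and 00001000 = 8 ✓



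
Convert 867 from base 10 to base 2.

Using repeated division by 2:
867 ÷ 2 = 433 remainder 1
433 ÷ 2 = 216 remainder 1
216 ÷ 2 = 108 remainder 0
108 ÷ 2 = 54 remainder 0
54 ÷ 2 = 27 remainder 0
27 ÷ 2 = 13 remainder 1
13 ÷ 2 = 6 remainder 1
6 ÷ 2 = 3 remainder 0
3 ÷ 2 = 1 remainder 1
1 ÷ 2 = 0 remainder 1
Reading remainders bottom to top: 1101100011



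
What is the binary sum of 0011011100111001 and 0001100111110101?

Add column by column from the right: bit + bit + carry-in; write the sum mod 2, carry 1 when the sum is 2 or 3.
carry:  0111111111100010
        0011011100111001
+       0001100111110101
------------------------
       00101000100101110
(the carry out of the leftmost column, 0, becomes the leading bit)
Decimal check:
  0011011100111001 = 8192 + 4096 + 1024 + 512 + 256 + 32 + 16 + 8 + 1 = 14137
  0001100111110101 = 4096 + 2048 + 256 + 128 + 64 + 32 + 16 + 4 + 1 = 6645
  14137 + 6645 = 20782, and 00101000100101110 = 16384 + 4096 + 256 + 32 + 8 + 4 + 2 = 20782 ✓



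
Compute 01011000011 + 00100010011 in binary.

Add column by column from the right: bit + bit + carry-in; write the sum mod 2, carry 1 when the sum is 2 or 3.
carry:  00000000110
        01011000011
+       00100010011
-------------------
       001111010110
(the carry out of the leftmost column, 0, becomes the leading bit)
Decimal check:
  01011000011 = 512 + 128 + 64 + 2 + 1 = 707
  00100010011 = 256 + 16 + 2 + 1 = 275
  707 + 275 = 982, and 001111010110 = 512 + 256 + 128 + 64 + 16 + 4 + 2 = 982 ✓



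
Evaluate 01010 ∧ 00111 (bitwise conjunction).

AND: 1 only when both bits are 1
  01010
& 00111
-------
  00010
Decimal: 10 & 7 = 2



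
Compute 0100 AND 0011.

AND: 1 only when both bits are 1
  0100
& 0011
------
  0000
Decimal: 4 & 3 = 0



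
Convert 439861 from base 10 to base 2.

Using repeated division by 2:
439861 ÷ 2 = 219930 remainder 1
219930 ÷ 2 = 109965 remainder 0
109965 ÷ 2 = 54982 remainder 1
54982 ÷ 2 = 27491 remainder 0
27491 ÷ 2 = 13745 remainder 1
13745 ÷ 2 = 6872 remainder 1
6872 ÷ 2 = 3436 remainder 0
3436 ÷ 2 = 1718 remainder 0
1718 ÷ 2 = 859 remainder 0
859 ÷ 2 = 429 remainder 1
429 ÷ 2 = 214 remainder 1
214 ÷ 2 = 107 remainder 0
107 ÷ 2 = 53 remainder 1
53 ÷ 2 = 26 remainder 1
26 ÷ 2 = 13 remainder 0
13 ÷ 2 = 6 remainder 1
6 ÷ 2 = 3 remainder 0
3 ÷ 2 = 1 remainder 1
1 ÷ 2 = 0 remainder 1
Reading remainders bottom to top: 1101011011000110101



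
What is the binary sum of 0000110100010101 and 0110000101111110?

Add column by column from the right: bit + bit + carry-in; write the sum mod 2, carry 1 when the sum is 2 or 3.
carry:  0000001011111000
        0000110100010101
+       0110000101111110
------------------------
       00110111010010011
(the carry out of the leftmost column, 0, becomes the leading bit)
Decimal check:
  0000110100010101 = 2048 + 1024 + 256 + 16 + 4 + 1 = 3349
  0110000101111110 = 16384 + 8192 + 256 + 64 + 32 + 16 + 8 + 4 + 2 = 24958
  3349 + 24958 = 28307, and 00110111010010011 = 16384 + 8192 + 2048 + 1024 + 512 + 128 + 16 + 2 + 1 = 28307 ✓



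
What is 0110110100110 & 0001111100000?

AND: 1 only when both bits are 1
  0110110100110
& 0001111100000
---------------
  0000110100000
Decimal: 3494 & 992 = 416



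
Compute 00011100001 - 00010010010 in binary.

Method 1 - Direct subtraction (column by column from the right: bit − bit − borrow-in; if negative, add 2 and borrow 1 from the next column):
borrow: 00000111100
        00011100001
-       00010010010
-------------------
        00001001111

Method 2 - Add two's complement:
Two's complement of 00010010010: invert → 11101101101, add 1 → 11101101110
  00011100001
+ 11101101110
-------------
 100001001111  (end carry out of the top bit = 1)
Discarding the end carry: 00001001111
Decimal check:
  00011100001 = 128 + 64 + 32 + 1 = 225
  00010010010 = 128 + 16 + 2 = 146
  225 - 146 = 79, and 00001001111 = 64 + 8 + 4 + 2 + 1 = 79 ✓



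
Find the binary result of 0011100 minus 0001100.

Method 1 - Direct subtraction (column by column from the right: bit − bit − borrow-in; if negative, add 2 and borrow 1 from the next column):
borrow: 0000000
        0011100
-       0001100
---------------
        0010000

Method 2 - Add two's complement:
Two's complement of 0001100: invert → 1110011, add 1 → 1110100
  0011100
+ 1110100
---------
 10010000  (end carry out of the top bit = 1)
Discarding the end carry: 0010000
Decimal check:
  0011100 = 16 + 8 + 4 = 28
  0001100 = 8 + 4 = 12
  28 - 12 = 16, and 0010000 = 16 ✓



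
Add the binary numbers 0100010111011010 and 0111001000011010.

Add column by column from the right: bit + bit + carry-in; write the sum mod 2, carry 1 when the sum is 2 or 3.
carry:  1000000000110100
        0100010111011010
+       0111001000011010
------------------------
       01011011111110100
(the carry out of the leftmost column, 0, becomes the leading bit)
Decimal check:
  0100010111011010 = 16384 + 1024 + 256 + 128 + 64 + 16 + 8 + 2 = 17882
  0111001000011010 = 16384 + 8192 + 4096 + 512 + 16 + 8 + 2 = 29210
  17882 + 29210 = 47092, and 01011011111110100 = 32768 + 8192 + 4096 + 1024 + 512 + 256 + 128 + 64 + 32 + 16 + 4 = 47092 ✓

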